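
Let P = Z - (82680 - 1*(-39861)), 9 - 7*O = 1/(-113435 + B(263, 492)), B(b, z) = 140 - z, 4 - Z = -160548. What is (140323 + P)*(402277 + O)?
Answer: 57141472667581718/796509 ≈ 7.1740e+10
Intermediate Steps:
Z = 160552 (Z = 4 - 1*(-160548) = 4 + 160548 = 160552)
O = 1024084/796509 (O = 9/7 - 1/(7*(-113435 + (140 - 1*492))) = 9/7 - 1/(7*(-113435 + (140 - 492))) = 9/7 - 1/(7*(-113435 - 352)) = 9/7 - ⅐/(-113787) = 9/7 - ⅐*(-1/113787) = 9/7 + 1/796509 = 1024084/796509 ≈ 1.2857)
P = 38011 (P = 160552 - (82680 - 1*(-39861)) = 160552 - (82680 + 39861) = 160552 - 1*122541 = 160552 - 122541 = 38011)
(140323 + P)*(402277 + O) = (140323 + 38011)*(402277 + 1024084/796509) = 178334*(320418275077/796509) = 57141472667581718/796509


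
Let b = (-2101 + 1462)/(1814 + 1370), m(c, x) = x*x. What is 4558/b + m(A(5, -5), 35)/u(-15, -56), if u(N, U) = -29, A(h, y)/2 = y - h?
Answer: -421650263/18531 ≈ -22754.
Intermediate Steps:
A(h, y) = -2*h + 2*y (A(h, y) = 2*(y - h) = -2*h + 2*y)
m(c, x) = x**2
b = -639/3184 ≈ -0.20069
4558/b + m(A(5, -5), 35)/u(-15, -56) = 4558/(-639/3184) + 35**2/(-29) = 4558*(-3184/639) + 1225*(-1/29) = -14512672/639 - 1225/29 = -421650263/18531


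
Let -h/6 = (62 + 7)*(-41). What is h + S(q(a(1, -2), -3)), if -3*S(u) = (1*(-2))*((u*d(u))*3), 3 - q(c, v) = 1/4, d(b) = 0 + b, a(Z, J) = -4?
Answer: 135913/8 ≈ 16989.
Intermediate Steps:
d(b) = b
q(c, v) = 11/4 (q(c, v) = 3 - 1/4 = 3 - 1*¼ = 3 - ¼ = 11/4)
S(u) = 2*u² (S(u) = -1*(-2)*(u*u)*3/3 = -(-2)*u²*3/3 = -(-2)*3*u²/3 = -(-2)*u² = 2*u²)
h = 16974 (h = -6*(62 + 7)*(-41) = -414*(-41) = -6*(-2829) = 16974)
h + S(q(a(1, -2), -3)) = 16974 + 2*(11/4)² = 16974 + 2*(121/16) = 16974 + 121/8 = 135913/8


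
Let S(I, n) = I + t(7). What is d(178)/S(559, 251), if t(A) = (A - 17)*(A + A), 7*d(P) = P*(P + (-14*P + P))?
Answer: -380208/2933 ≈ -129.63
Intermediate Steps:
d(P) = -12*P²/7 (d(P) = (P*(P + (-14*P + P)))/7 = (P*(P - 13*P))/7 = (P*(-12*P))/7 = (-12*P²)/7 = -12*P²/7)
t(A) = 2*A*(-17 + A) (t(A) = (-17 + A)*(2*A) = 2*A*(-17 + A))
S(I, n) = -140 + I (S(I, n) = I + 2*7*(-17 + 7) = I + 2*7*(-10) = I - 140 = -140 + I)
d(178)/S(559, 251) = (-12/7*178²)/(-140 + 559) = -12/7*31684/419 = -380208/7*1/419 = -380208/2933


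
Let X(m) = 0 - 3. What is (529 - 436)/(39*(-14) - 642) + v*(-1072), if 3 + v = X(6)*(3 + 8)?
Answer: 15282401/396 ≈ 38592.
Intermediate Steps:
X(m) = -3
v = -36 (v = -3 - 3*(3 + 8) = -3 - 3*11 = -3 - 33 = -36)
(529 - 436)/(39*(-14) - 642) + v*(-1072) = (529 - 436)/(39*(-14) - 642) - 36*(-1072) = 93/(-546 - 642) + 38592 = 93/(-1188) + 38592 = 93*(-1/1188) + 38592 = -31/396 + 38592 = 15282401/396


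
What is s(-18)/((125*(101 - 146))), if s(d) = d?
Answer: 2/625 ≈ 0.0032000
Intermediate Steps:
s(-18)/((125*(101 - 146))) = -18*1/(125*(101 - 146)) = -18/(125*(-45)) = -18/(-5625) = -18*(-1/5625) = 2/625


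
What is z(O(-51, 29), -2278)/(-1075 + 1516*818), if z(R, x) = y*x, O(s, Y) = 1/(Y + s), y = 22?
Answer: -50116/1239013 ≈ -0.040448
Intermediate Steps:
z(R, x) = 22*x
z(O(-51, 29), -2278)/(-1075 + 1516*818) = (22*(-2278))/(-1075 + 1516*818) = -50116/(-1075 + 1240088) = -50116/1239013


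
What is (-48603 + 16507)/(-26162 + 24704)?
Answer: 16048/729 ≈ 22.014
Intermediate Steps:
(-48603 + 16507)/(-26162 + 24704) = -32096/(-1458) = -32096*(-1/1458) = 16048/729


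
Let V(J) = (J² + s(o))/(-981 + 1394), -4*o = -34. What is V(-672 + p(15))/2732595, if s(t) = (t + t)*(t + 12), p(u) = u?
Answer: 172799/451424694 ≈ 0.00038279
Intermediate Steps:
o = 17/2 (o = -¼*(-34) = 17/2 ≈ 8.5000)
s(t) = 2*t*(12 + t) (s(t) = (2*t)*(12 + t) = 2*t*(12 + t))
V(J) = 697/826 + J²/413 (V(J) = (J² + 2*(17/2)*(12 + 17/2))/(-981 + 1394) = (J² + 2*(17/2)*(41/2))/413 = (J² + 697/2)*(1/413) = (697/2 + J²)*(1/413) = 697/826 + J²/413)
V(-672 + p(15))/2732595 = (697/826 + (-672 + 15)²/413)/2732595 = (697/826 + (1/413)*(-657)²)*(1/2732595) = (697/826 + (1/413)*431649)*(1/2732595) = (697/826 + 431649/413)*(1/2732595) = (863995/826)*(1/2732595) = 172799/451424694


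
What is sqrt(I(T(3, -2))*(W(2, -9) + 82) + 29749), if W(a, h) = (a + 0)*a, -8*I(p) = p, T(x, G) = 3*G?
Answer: sqrt(119254)/2 ≈ 172.67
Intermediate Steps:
I(p) = -p/8
W(a, h) = a**2 (W(a, h) = a*a = a**2)
sqrt(I(T(3, -2))*(W(2, -9) + 82) + 29749) = sqrt((-3*(-2)/8)*(2**2 + 82) + 29749) = sqrt((-1/8*(-6))*(4 + 82) + 29749) = sqrt((3/4)*86 + 29749) = sqrt(129/2 + 29749) = sqrt(59627/2) = sqrt(119254)/2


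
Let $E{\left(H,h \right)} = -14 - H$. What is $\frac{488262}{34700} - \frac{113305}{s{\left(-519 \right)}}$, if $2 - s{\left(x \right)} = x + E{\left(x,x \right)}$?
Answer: $- \frac{980967827}{138800} \approx -7067.5$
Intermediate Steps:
$s{\left(x \right)} = 16$ ($s{\left(x \right)} = 2 - \left(x - \left(14 + x\right)\right) = 2 - -14 = 2 + 14 = 16$)
$\frac{488262}{34700} - \frac{113305}{s{\left(-519 \right)}} = \frac{488262}{34700} - \frac{113305}{16} = 488262 \cdot \frac{1}{34700} - \frac{113305}{16} = \frac{244131}{17350} - \frac{113305}{16} = - \frac{980967827}{138800}$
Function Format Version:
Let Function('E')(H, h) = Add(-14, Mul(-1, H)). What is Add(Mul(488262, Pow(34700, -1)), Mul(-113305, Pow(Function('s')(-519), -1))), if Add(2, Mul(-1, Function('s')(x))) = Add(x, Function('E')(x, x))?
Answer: Rational(-980967827, 138800) ≈ -7067.5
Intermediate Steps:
Function('s')(x) = 16 (Function('s')(x) = Add(2, Mul(-1, Add(x, Add(-14, Mul(-1, x))))) = Add(2, Mul(-1, -14)) = Add(2, 14) = 16)
Add(Mul(488262, Pow(34700, -1)), Mul(-113305, Pow(Function('s')(-519), -1))) = Add(Mul(488262, Pow(34700, -1)), Mul(-113305, Pow(16, -1))) = Add(Mul(488262, Rational(1, 34700)), Mul(-113305, Rational(1, 16))) = Add(Rational(244131, 17350), Rational(-113305, 16)) = Rational(-980967827, 138800)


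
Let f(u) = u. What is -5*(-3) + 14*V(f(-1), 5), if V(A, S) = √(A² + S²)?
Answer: 15 + 14*√26 ≈ 86.386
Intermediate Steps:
-5*(-3) + 14*V(f(-1), 5) = -5*(-3) + 14*√((-1)² + 5²) = 15 + 14*√(1 + 25) = 15 + 14*√26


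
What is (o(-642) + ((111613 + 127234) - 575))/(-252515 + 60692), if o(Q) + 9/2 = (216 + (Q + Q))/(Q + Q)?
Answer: -50989423/41050122 ≈ -1.2421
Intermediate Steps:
o(Q) = -9/2 + (216 + 2*Q)/(2*Q) (o(Q) = -9/2 + (216 + (Q + Q))/(Q + Q) = -9/2 + (216 + 2*Q)/((2*Q)) = -9/2 + (216 + 2*Q)*(1/(2*Q)) = -9/2 + (216 + 2*Q)/(2*Q))
(o(-642) + ((111613 + 127234) - 575))/(-252515 + 60692) = ((-7/2 + 108/(-642)) + ((111613 + 127234) - 575))/(-252515 + 60692) = ((-7/2 + 108*(-1/642)) + (238847 - 575))/(-191823) = ((-7/2 - 18/107) + 238272)*(-1/191823) = (-785/214 + 238272)*(-1/191823) = (50989423/214)*(-1/191823) = -50989423/41050122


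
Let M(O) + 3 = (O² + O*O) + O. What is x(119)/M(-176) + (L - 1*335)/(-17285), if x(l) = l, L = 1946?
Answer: -97459388/1067746305 ≈ -0.091276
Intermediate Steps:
M(O) = -3 + O + 2*O² (M(O) = -3 + ((O² + O*O) + O) = -3 + ((O² + O²) + O) = -3 + (2*O² + O) = -3 + (O + 2*O²) = -3 + O + 2*O²)
x(119)/M(-176) + (L - 1*335)/(-17285) = 119/(-3 - 176 + 2*(-176)²) + (1946 - 1*335)/(-17285) = 119/(-3 - 176 + 2*30976) + (1946 - 335)*(-1/17285) = 119/(-3 - 176 + 61952) + 1611*(-1/17285) = 119/61773 - 1611/17285 = -97459388/1067746305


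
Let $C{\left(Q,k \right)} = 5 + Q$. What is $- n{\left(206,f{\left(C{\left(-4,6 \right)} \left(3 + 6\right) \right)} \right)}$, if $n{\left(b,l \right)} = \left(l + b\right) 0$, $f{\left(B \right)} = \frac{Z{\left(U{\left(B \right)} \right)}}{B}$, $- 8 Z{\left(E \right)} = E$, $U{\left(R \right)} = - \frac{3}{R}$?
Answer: $0$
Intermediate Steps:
$Z{\left(E \right)} = - \frac{E}{8}$
$f{\left(B \right)} = \frac{3}{8 B^{2}}$ ($f{\left(B \right)} = \frac{\left(- \frac{1}{8}\right) \left(- \frac{3}{B}\right)}{B} = \frac{\frac{3}{8} \frac{1}{B}}{B} = \frac{3}{8 B^{2}}$)
$n{\left(b,l \right)} = 0$ ($n{\left(b,l \right)} = \left(b + l\right) 0 = 0$)
$- n{\left(206,f{\left(C{\left(-4,6 \right)} \left(3 + 6\right) \right)} \right)} = \left(-1\right) 0 = 0$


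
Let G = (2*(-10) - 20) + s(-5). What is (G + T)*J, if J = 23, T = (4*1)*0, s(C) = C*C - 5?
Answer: -460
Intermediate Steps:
s(C) = -5 + C² (s(C) = C² - 5 = -5 + C²)
T = 0 (T = 4*0 = 0)
G = -20 (G = (2*(-10) - 20) + (-5 + (-5)²) = (-20 - 20) + (-5 + 25) = -40 + 20 = -20)
(G + T)*J = (-20 + 0)*23 = -20*23 = -460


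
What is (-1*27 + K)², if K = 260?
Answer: 54289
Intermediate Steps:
(-1*27 + K)² = (-1*27 + 260)² = (-27 + 260)² = 233² = 54289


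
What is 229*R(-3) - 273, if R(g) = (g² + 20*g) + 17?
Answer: -8059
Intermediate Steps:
R(g) = 17 + g² + 20*g
229*R(-3) - 273 = 229*(17 + (-3)² + 20*(-3)) - 273 = 229*(17 + 9 - 60) - 273 = 229*(-34) - 273 = -7786 - 273 = -8059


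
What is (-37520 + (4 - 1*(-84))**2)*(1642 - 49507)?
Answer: 1425228240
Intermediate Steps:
(-37520 + (4 - 1*(-84))**2)*(1642 - 49507) = (-37520 + (4 + 84)**2)*(-47865) = (-37520 + 88**2)*(-47865) = (-37520 + 7744)*(-47865) = -29776*(-47865) = 1425228240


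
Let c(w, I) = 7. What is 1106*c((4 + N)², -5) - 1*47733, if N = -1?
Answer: -39991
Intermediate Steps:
1106*c((4 + N)², -5) - 1*47733 = 1106*7 - 1*47733 = 7742 - 47733 = -39991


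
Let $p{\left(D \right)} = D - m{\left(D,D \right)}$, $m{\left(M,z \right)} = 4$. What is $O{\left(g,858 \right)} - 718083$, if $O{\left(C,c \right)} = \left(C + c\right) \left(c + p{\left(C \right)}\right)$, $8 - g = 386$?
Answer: $-489603$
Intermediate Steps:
$g = -378$ ($g = 8 - 386 = -378$)
$p{\left(D \right)} = -4 + D$ ($p{\left(D \right)} = D - 4 = -4 + D$)
$O{\left(C,c \right)} = \left(C + c\right) \left(-4 + C + c\right)$ ($O{\left(C,c \right)} = \left(C + c\right) \left(c + \left(-4 + C\right)\right) = \left(C + c\right) \left(-4 + C + c\right)$)
$O{\left(g,858 \right)} - 718083 = \left(858^{2} - 324324 - 378 \left(-4 - 378\right) + 858 \left(-4 - 378\right)\right) - 718083 = \left(736164 - 324324 - -144396 + 858 \left(-382\right)\right) - 718083 = \left(736164 - 324324 + 144396 - 327756\right) - 718083 = 228480 - 718083 = -489603$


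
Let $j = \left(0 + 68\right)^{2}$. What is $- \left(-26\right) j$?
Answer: $120224$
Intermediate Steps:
$j = 4624$ ($j = 68^{2} = 4624$)
$- \left(-26\right) j = - \left(-26\right) 4624 = \left(-1\right) \left(-120224\right) = 120224$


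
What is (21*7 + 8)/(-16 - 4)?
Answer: -31/4 ≈ -7.7500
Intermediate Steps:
(21*7 + 8)/(-16 - 4) = (147 + 8)/(-20) = 155*(-1/20) = -31/4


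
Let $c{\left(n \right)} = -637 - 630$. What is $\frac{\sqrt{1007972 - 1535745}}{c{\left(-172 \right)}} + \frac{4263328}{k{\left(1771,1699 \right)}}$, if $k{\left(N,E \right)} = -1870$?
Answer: $- \frac{125392}{55} - \frac{i \sqrt{527773}}{1267} \approx -2279.9 - 0.57339 i$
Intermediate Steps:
$c{\left(n \right)} = -1267$
$\frac{\sqrt{1007972 - 1535745}}{c{\left(-172 \right)}} + \frac{4263328}{k{\left(1771,1699 \right)}} = \frac{\sqrt{1007972 - 1535745}}{-1267} + \frac{4263328}{-1870} = \sqrt{-527773} \left(- \frac{1}{1267}\right) + 4263328 \left(- \frac{1}{1870}\right) = i \sqrt{527773} \left(- \frac{1}{1267}\right) - \frac{125392}{55} = - \frac{i \sqrt{527773}}{1267} - \frac{125392}{55} = - \frac{125392}{55} - \frac{i \sqrt{527773}}{1267}$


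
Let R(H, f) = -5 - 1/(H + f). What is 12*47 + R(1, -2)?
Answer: 560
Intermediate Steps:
12*47 + R(1, -2) = 12*47 + (-1 - 5*1 - 5*(-2))/(1 - 2) = 564 + (-1 - 5 + 10)/(-1) = 564 - 1*4 = 564 - 4 = 560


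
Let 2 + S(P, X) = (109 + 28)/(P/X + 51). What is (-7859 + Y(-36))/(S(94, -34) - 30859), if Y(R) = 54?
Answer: 914300/3614813 ≈ 0.25293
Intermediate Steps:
S(P, X) = -2 + 137/(51 + P/X) (S(P, X) = -2 + (109 + 28)/(P/X + 51) = -2 + 137/(51 + P/X))
(-7859 + Y(-36))/(S(94, -34) - 30859) = (-7859 + 54)/((-2*94 + 35*(-34))/(94 + 51*(-34)) - 30859) = -7805/((-188 - 1190)/(94 - 1734) - 30859) = -7805/(-1378/(-1640) - 30859) = -7805/(-1/1640*(-1378) - 30859) = -7805/(689/820 - 30859) = -7805/(-25303691/820) = -7805*(-820/25303691) = 914300/3614813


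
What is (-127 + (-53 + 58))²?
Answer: 14884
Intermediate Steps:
(-127 + (-53 + 58))² = (-127 + 5)² = (-122)² = 14884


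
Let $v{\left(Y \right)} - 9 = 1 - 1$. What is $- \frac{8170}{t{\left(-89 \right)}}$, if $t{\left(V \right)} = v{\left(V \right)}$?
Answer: $- \frac{8170}{9} \approx -907.78$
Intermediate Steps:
$v{\left(Y \right)} = 9$ ($v{\left(Y \right)} = 9 + \left(1 - 1\right) = 9 + 0 = 9$)
$t{\left(V \right)} = 9$
$- \frac{8170}{t{\left(-89 \right)}} = - \frac{8170}{9}$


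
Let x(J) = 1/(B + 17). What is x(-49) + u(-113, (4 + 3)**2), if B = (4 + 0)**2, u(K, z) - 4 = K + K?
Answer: -7325/33 ≈ -221.97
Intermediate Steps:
u(K, z) = 4 + 2*K (u(K, z) = 4 + (K + K) = 4 + 2*K)
B = 16 (B = 4**2 = 16)
x(J) = 1/33 (x(J) = 1/(16 + 17) = 1/33)
x(-49) + u(-113, (4 + 3)**2) = 1/33 + (4 + 2*(-113)) = 1/33 + (4 - 226) = 1/33 - 222 = -7325/33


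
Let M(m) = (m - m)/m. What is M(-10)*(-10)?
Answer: 0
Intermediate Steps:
M(m) = 0 (M(m) = 0/m = 0)
M(-10)*(-10) = 0*(-10) = 0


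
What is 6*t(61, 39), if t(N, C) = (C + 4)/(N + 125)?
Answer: 43/31 ≈ 1.3871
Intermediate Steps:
t(N, C) = (4 + C)/(125 + N)
6*t(61, 39) = 6*((4 + 39)/(125 + 61)) = 6*(43/186) = 43/31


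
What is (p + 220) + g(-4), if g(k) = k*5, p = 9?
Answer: 209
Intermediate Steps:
g(k) = 5*k
(p + 220) + g(-4) = (9 + 220) + 5*(-4) = 229 - 20 = 209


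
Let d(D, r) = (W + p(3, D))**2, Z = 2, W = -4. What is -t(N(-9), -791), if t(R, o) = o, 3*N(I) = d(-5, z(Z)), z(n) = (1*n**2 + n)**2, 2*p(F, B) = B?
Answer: 791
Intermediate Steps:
p(F, B) = B/2
z(n) = (n + n**2)**2 (z(n) = (n**2 + n)**2 = (n + n**2)**2)
d(D, r) = (-4 + D/2)**2
N(I) = 169/12 (N(I) = ((-8 - 5)**2/4)/3 = ((1/4)*(-13)**2)/3 = ((1/4)*169)/3 = (1/3)*(169/4) = 169/12)
-t(N(-9), -791) = -1*(-791) = 791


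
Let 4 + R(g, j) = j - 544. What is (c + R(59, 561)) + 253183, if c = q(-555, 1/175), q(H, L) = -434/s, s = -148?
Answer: 18736721/74 ≈ 2.5320e+5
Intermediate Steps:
q(H, L) = 217/74 (q(H, L) = -434/(-148) = -434*(-1/148) = 217/74)
c = 217/74 ≈ 2.9324
R(g, j) = -548 + j (R(g, j) = -4 + (j - 544) = -4 + (-544 + j) = -548 + j)
(c + R(59, 561)) + 253183 = (217/74 + (-548 + 561)) + 253183 = (217/74 + 13) + 253183 = 1179/74 + 253183 = 18736721/74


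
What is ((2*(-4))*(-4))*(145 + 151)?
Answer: 9472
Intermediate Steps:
((2*(-4))*(-4))*(145 + 151) = -8*(-4)*296 = 32*296 = 9472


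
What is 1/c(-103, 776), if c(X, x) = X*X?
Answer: 1/10609 ≈ 9.4260e-5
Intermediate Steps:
c(X, x) = X**2
1/c(-103, 776) = 1/((-103)**2) = 1/10609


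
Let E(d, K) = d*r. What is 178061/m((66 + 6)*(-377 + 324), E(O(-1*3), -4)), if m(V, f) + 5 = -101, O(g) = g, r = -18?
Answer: -178061/106 ≈ -1679.8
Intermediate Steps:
E(d, K) = -18*d (E(d, K) = d*(-18) = -18*d)
m(V, f) = -106 (m(V, f) = -5 - 101 = -106)
178061/m((66 + 6)*(-377 + 324), E(O(-1*3), -4)) = 178061/(-106) = 178061*(-1/106) = -178061/106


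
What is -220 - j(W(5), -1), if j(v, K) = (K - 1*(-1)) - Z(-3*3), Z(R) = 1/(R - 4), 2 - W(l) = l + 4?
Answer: -2861/13 ≈ -220.08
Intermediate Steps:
W(l) = -2 - l (W(l) = 2 - (l + 4) = 2 - (4 + l) = 2 + (-4 - l) = -2 - l)
Z(R) = 1/(-4 + R)
j(v, K) = 14/13 + K (j(v, K) = (K - 1*(-1)) - 1/(-4 - 3*3) = (K + 1) - 1/(-4 - 9) = (1 + K) - 1/(-13) = (1 + K) - 1*(-1/13) = (1 + K) + 1/13 = 14/13 + K)
-220 - j(W(5), -1) = -220 - (14/13 - 1) = -220 - 1*1/13 = -220 - 1/13 = -2861/13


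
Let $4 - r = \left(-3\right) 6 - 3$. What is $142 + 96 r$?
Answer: $2542$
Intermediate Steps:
$r = 25$ ($r = 4 - \left(\left(-3\right) 6 - 3\right) = 4 - \left(-18 - 3\right) = 4 - -21 = 4 + 21 = 25$)
$142 + 96 r = 142 + 96 \cdot 25 = 142 + 2400 = 2542$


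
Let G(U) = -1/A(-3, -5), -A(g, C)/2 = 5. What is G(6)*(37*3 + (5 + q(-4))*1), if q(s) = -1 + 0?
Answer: 23/2 ≈ 11.500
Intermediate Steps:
q(s) = -1
A(g, C) = -10 (A(g, C) = -2*5 = -10)
G(U) = ⅒ (G(U) = -1/(-10) = -1*(-⅒) = ⅒)
G(6)*(37*3 + (5 + q(-4))*1) = (37*3 + (5 - 1)*1)/10 = (111 + 4*1)/10 = (111 + 4)/10 = (⅒)*115 = 23/2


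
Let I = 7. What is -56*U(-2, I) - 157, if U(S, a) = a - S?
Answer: -661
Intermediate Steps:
-56*U(-2, I) - 157 = -56*(7 - 1*(-2)) - 157 = -56*(7 + 2) - 157 = -56*9 - 157 = -504 - 157 = -661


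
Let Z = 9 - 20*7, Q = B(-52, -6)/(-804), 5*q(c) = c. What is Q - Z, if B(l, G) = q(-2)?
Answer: 263311/2010 ≈ 131.00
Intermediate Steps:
q(c) = c/5
B(l, G) = -⅖ (B(l, G) = (⅕)*(-2) = -⅖)
Q = 1/2010 (Q = -⅖/(-804) = -⅖*(-1/804) = 1/2010 ≈ 0.00049751)
Z = -131 (Z = 9 - 140 = -131)
Q - Z = 1/2010 - 1*(-131) = 1/2010 + 131 = 263311/2010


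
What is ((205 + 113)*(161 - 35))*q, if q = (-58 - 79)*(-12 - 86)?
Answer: 537952968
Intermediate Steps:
q = 13426 (q = -137*(-98) = 13426)
((205 + 113)*(161 - 35))*q = ((205 + 113)*(161 - 35))*13426 = (318*126)*13426 = 40068*13426 = 537952968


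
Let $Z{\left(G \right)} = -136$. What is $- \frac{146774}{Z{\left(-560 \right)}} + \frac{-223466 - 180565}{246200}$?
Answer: $\frac{4510101323}{4185400} \approx 1077.6$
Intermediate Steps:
$- \frac{146774}{Z{\left(-560 \right)}} + \frac{-223466 - 180565}{246200} = - \frac{146774}{-136} + \frac{-223466 - 180565}{246200} = \left(-146774\right) \left(- \frac{1}{136}\right) - \frac{404031}{246200} = \frac{73387}{68} - \frac{404031}{246200} = \frac{4510101323}{4185400}$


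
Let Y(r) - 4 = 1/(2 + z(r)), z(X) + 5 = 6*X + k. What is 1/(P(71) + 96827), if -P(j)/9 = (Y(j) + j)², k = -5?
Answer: 174724/8072033939 ≈ 2.1646e-5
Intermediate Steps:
z(X) = -10 + 6*X (z(X) = -5 + (6*X - 5) = -5 + (-5 + 6*X) = -10 + 6*X)
Y(r) = 4 + 1/(-8 + 6*r) (Y(r) = 4 + 1/(2 + (-10 + 6*r)) = 4 + 1/(-8 + 6*r))
P(j) = -9*(j + (31 - 24*j)/(2*(4 - 3*j)))² (P(j) = -9*((31 - 24*j)/(2*(4 - 3*j)) + j)² = -9*(j + (31 - 24*j)/(2*(4 - 3*j)))²)
1/(P(71) + 96827) = 1/(-9*(-31 + 6*71² + 16*71)²/(4*(-4 + 3*71)²) + 96827) = 1/(-9*(-31 + 6*5041 + 1136)²/(4*(-4 + 213)²) + 96827) = 1/(-9/4*(-31 + 30246 + 1136)²/209² + 96827) = 1/(-9/4*1/43681*31351² + 96827) = 1/(-9/4*1/43681*982885201 + 96827) = 1/(-8845966809/174724 + 96827) = 1/(8072033939/174724) = 174724/8072033939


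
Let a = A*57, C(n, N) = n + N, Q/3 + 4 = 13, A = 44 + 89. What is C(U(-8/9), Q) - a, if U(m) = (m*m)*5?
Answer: -611554/81 ≈ -7550.0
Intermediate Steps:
A = 133
Q = 27 (Q = -12 + 3*13 = -12 + 39 = 27)
U(m) = 5*m**2 (U(m) = m**2*5 = 5*m**2)
C(n, N) = N + n
a = 7581 (a = 133*57 = 7581)
C(U(-8/9), Q) - a = (27 + 5*(-8/9)**2) - 1*7581 = (27 + 5*(-8*1/9)**2) - 7581 = (27 + 5*(-8/9)**2) - 7581 = (27 + 5*(64/81)) - 7581 = (27 + 320/81) - 7581 = 2507/81 - 7581 = -611554/81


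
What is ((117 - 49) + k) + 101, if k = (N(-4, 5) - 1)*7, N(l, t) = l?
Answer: 134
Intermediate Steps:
k = -35 (k = (-4 - 1)*7 = -5*7 = -35)
((117 - 49) + k) + 101 = ((117 - 49) - 35) + 101 = (68 - 35) + 101 = 33 + 101 = 134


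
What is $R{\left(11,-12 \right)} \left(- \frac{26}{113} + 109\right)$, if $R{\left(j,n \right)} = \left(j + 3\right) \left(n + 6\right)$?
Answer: $- \frac{1032444}{113} \approx -9136.7$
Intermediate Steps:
$R{\left(j,n \right)} = \left(3 + j\right) \left(6 + n\right)$
$R{\left(11,-12 \right)} \left(- \frac{26}{113} + 109\right) = \left(18 + 3 \left(-12\right) + 6 \cdot 11 + 11 \left(-12\right)\right) \left(- \frac{26}{113} + 109\right) = \left(18 - 36 + 66 - 132\right) \left(\left(-26\right) \frac{1}{113} + 109\right) = - 84 \left(- \frac{26}{113} + 109\right) = \left(-84\right) \frac{12291}{113} = - \frac{1032444}{113}$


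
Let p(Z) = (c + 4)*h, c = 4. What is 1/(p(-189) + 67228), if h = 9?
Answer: 1/67300 ≈ 1.4859e-5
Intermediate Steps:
p(Z) = 72 (p(Z) = (4 + 4)*9 = 8*9 = 72)
1/(p(-189) + 67228) = 1/(72 + 67228) = 1/67300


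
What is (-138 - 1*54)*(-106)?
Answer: 20352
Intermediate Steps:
(-138 - 1*54)*(-106) = (-138 - 54)*(-106) = -192*(-106) = 20352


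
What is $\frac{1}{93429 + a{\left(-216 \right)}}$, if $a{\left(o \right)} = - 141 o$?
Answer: $\frac{1}{123885} \approx 8.072 \cdot 10^{-6}$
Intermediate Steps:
$\frac{1}{93429 + a{\left(-216 \right)}} = \frac{1}{93429 - -30456} = \frac{1}{93429 + 30456} = \frac{1}{123885}$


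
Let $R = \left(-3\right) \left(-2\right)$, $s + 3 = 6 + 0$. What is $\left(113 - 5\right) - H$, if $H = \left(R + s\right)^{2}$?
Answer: $27$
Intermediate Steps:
$s = 3$ ($s = -3 + \left(6 + 0\right) = -3 + 6 = 3$)
$R = 6$
$H = 81$ ($H = \left(6 + 3\right)^{2} = 9^{2} = 81$)
$\left(113 - 5\right) - H = \left(113 - 5\right) - 81 = 108 - 81 = 27$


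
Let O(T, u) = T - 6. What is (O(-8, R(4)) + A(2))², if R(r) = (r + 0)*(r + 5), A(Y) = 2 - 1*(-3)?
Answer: 81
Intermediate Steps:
A(Y) = 5 (A(Y) = 2 + 3 = 5)
R(r) = r*(5 + r)
O(T, u) = -6 + T
(O(-8, R(4)) + A(2))² = ((-6 - 8) + 5)² = (-14 + 5)² = (-9)² = 81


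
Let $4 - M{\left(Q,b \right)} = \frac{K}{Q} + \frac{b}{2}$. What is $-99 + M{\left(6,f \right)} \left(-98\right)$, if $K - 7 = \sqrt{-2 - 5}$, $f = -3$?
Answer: $- \frac{1571}{3} + \frac{49 i \sqrt{7}}{3} \approx -523.67 + 43.214 i$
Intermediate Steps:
$K = 7 + i \sqrt{7}$ ($K = 7 + \sqrt{-2 - 5} = 7 + \sqrt{-7} = 7 + i \sqrt{7} \approx 7.0 + 2.6458 i$)
$M{\left(Q,b \right)} = 4 - \frac{b}{2} - \frac{7 + i \sqrt{7}}{Q}$ ($M{\left(Q,b \right)} = 4 - \left(\frac{7 + i \sqrt{7}}{Q} + \frac{b}{2}\right) = 4 - \left(\frac{b}{2} + \frac{7 + i \sqrt{7}}{Q}\right) = 4 - \frac{b}{2} - \frac{7 + i \sqrt{7}}{Q}$)
$-99 + M{\left(6,f \right)} \left(-98\right) = -99 + \frac{-7 + \frac{1}{2} \cdot 6 \left(8 - -3\right) - i \sqrt{7}}{6} \left(-98\right) = -99 + \frac{-7 + \frac{1}{2} \cdot 6 \left(8 + 3\right) - i \sqrt{7}}{6} \left(-98\right) = -99 + \frac{-7 + \frac{1}{2} \cdot 6 \cdot 11 - i \sqrt{7}}{6} \left(-98\right) = -99 + \frac{-7 + 33 - i \sqrt{7}}{6} \left(-98\right) = -99 + \frac{26 - i \sqrt{7}}{6} \left(-98\right) = -99 + \left(\frac{13}{3} - \frac{i \sqrt{7}}{6}\right) \left(-98\right) = -99 - \left(\frac{1274}{3} - \frac{49 i \sqrt{7}}{3}\right) = - \frac{1571}{3} + \frac{49 i \sqrt{7}}{3}$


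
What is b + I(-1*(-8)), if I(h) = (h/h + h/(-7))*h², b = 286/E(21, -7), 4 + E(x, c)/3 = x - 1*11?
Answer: 425/63 ≈ 6.7460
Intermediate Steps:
E(x, c) = -45 + 3*x (E(x, c) = -12 + 3*(x - 1*11) = -12 + 3*(x - 11) = -12 + 3*(-11 + x) = -12 + (-33 + 3*x) = -45 + 3*x)
b = 143/9 (b = 286/(-45 + 3*21) = 286/(-45 + 63) = 286/18 = 286*(1/18) = 143/9 ≈ 15.889)
I(h) = h²*(1 - h/7) (I(h) = (1 + h*(-⅐))*h² = (1 - h/7)*h² = h²*(1 - h/7))
b + I(-1*(-8)) = 143/9 + (-1*(-8))²*(7 - (-1)*(-8))/7 = 143/9 + (⅐)*8²*(7 - 1*8) = 143/9 + (⅐)*64*(7 - 8) = 143/9 + (⅐)*64*(-1) = 143/9 - 64/7 = 425/63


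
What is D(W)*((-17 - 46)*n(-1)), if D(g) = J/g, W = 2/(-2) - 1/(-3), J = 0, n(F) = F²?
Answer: 0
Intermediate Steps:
W = -⅔ (W = 2*(-½) - 1*(-⅓) = -1 + ⅓ = -⅔ ≈ -0.66667)
D(g) = 0 (D(g) = 0/g = 0)
D(W)*((-17 - 46)*n(-1)) = 0*((-17 - 46)*(-1)²) = 0*(-63*1) = 0*(-63) = 0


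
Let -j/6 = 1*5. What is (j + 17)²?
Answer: 169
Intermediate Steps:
j = -30 (j = -6*5 = -30)
(j + 17)² = (-30 + 17)² = (-13)² = 169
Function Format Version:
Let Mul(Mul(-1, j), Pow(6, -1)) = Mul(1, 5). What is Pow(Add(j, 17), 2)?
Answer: 169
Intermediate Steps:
j = -30 (j = Mul(-6, Mul(1, 5)) = Mul(-6, 5) = -30)
Pow(Add(j, 17), 2) = Pow(Add(-30, 17), 2) = Pow(-13, 2) = 169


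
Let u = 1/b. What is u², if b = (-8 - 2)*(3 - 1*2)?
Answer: 1/100 ≈ 0.010000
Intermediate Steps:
b = -10 (b = -10*(3 - 2) = -10*1 = -10)
u = -⅒ (u = 1/(-10) = -⅒ ≈ -0.10000)
u² = (-⅒)² = 1/100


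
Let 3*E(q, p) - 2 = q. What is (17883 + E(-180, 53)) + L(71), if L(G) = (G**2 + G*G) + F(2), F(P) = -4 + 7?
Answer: 83726/3 ≈ 27909.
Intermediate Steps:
E(q, p) = 2/3 + q/3
F(P) = 3
L(G) = 3 + 2*G**2 (L(G) = (G**2 + G*G) + 3 = (G**2 + G**2) + 3 = 2*G**2 + 3 = 3 + 2*G**2)
(17883 + E(-180, 53)) + L(71) = (17883 + (2/3 + (1/3)*(-180))) + (3 + 2*71**2) = (17883 + (2/3 - 60)) + (3 + 2*5041) = (17883 - 178/3) + (3 + 10082) = 53471/3 + 10085 = 83726/3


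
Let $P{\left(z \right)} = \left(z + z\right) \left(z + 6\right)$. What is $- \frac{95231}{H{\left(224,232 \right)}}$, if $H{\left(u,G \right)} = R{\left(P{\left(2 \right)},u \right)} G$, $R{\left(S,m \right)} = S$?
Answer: $- \frac{95231}{7424} \approx -12.827$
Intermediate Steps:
$P{\left(z \right)} = 2 z \left(6 + z\right)$
$H{\left(u,G \right)} = 32 G$ ($H{\left(u,G \right)} = 2 \cdot 2 \left(6 + 2\right) G = 2 \cdot 2 \cdot 8 G = 32 G$)
$- \frac{95231}{H{\left(224,232 \right)}} = - \frac{95231}{32 \cdot 232} = - \frac{95231}{7424}$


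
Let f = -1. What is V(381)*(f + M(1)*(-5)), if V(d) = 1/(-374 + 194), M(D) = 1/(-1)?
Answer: -1/45 ≈ -0.022222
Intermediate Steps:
M(D) = -1
V(d) = -1/180 (V(d) = 1/(-180) = -1/180)
V(381)*(f + M(1)*(-5)) = -(-1 - 1*(-5))/180 = -(-1 + 5)/180 = -1/180*4 = -1/45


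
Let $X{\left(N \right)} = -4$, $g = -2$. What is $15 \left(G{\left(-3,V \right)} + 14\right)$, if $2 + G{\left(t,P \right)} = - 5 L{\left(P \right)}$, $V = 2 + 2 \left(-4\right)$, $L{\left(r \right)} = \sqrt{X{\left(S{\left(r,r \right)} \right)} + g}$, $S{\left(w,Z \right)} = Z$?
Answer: $180 - 75 i \sqrt{6} \approx 180.0 - 183.71 i$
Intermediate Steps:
$L{\left(r \right)} = i \sqrt{6}$ ($L{\left(r \right)} = \sqrt{-4 - 2} = \sqrt{-6} = i \sqrt{6}$)
$V = -6$ ($V = 2 - 8 = -6$)
$G{\left(t,P \right)} = -2 - 5 i \sqrt{6}$
$15 \left(G{\left(-3,V \right)} + 14\right) = 15 \left(\left(-2 - 5 i \sqrt{6}\right) + 14\right) = 15 \left(12 - 5 i \sqrt{6}\right) = 180 - 75 i \sqrt{6}$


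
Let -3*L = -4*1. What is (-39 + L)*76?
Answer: -8588/3 ≈ -2862.7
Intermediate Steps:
L = 4/3 (L = -(-4)/3 = -1/3*(-4) = 4/3 ≈ 1.3333)
(-39 + L)*76 = (-39 + 4/3)*76 = -113/3*76 = -8588/3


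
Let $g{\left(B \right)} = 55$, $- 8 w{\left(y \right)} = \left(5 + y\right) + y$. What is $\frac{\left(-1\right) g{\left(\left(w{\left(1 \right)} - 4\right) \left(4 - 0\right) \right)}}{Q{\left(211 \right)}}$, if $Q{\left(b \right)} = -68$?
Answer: $\frac{55}{68} \approx 0.80882$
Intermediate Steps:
$w{\left(y \right)} = - \frac{5}{8} - \frac{y}{4}$ ($w{\left(y \right)} = - \frac{\left(5 + y\right) + y}{8} = - \frac{5 + 2 y}{8} = - \frac{5}{8} - \frac{y}{4}$)
$\frac{\left(-1\right) g{\left(\left(w{\left(1 \right)} - 4\right) \left(4 - 0\right) \right)}}{Q{\left(211 \right)}} = \frac{\left(-1\right) 55}{-68} = \left(-55\right) \left(- \frac{1}{68}\right) = \frac{55}{68}$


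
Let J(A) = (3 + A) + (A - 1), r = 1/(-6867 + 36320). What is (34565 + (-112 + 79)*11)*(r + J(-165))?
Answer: -330411259766/29453 ≈ -1.1218e+7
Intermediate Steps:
r = 1/29453 ≈ 3.3952e-5
J(A) = 2 + 2*A (J(A) = (3 + A) + (-1 + A) = 2 + 2*A)
(34565 + (-112 + 79)*11)*(r + J(-165)) = (34565 + (-112 + 79)*11)*(1/29453 + (2 + 2*(-165))) = (34565 - 33*11)*(1/29453 + (2 - 330)) = (34565 - 363)*(1/29453 - 328) = 34202*(-9660583/29453) = -330411259766/29453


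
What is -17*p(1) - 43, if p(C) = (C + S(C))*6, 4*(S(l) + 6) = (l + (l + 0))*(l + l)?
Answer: 365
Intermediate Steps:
S(l) = -6 + l² (S(l) = -6 + ((l + (l + 0))*(l + l))/4 = -6 + ((l + l)*(2*l))/4 = -6 + ((2*l)*(2*l))/4 = -6 + (4*l²)/4 = -6 + l²)
p(C) = -36 + 6*C + 6*C² (p(C) = (C + (-6 + C²))*6 = (-6 + C + C²)*6 = -36 + 6*C + 6*C²)
-17*p(1) - 43 = -17*(-36 + 6*1 + 6*1²) - 43 = -17*(-36 + 6 + 6*1) - 43 = -17*(-36 + 6 + 6) - 43 = -17*(-24) - 43 = 408 - 43 = 365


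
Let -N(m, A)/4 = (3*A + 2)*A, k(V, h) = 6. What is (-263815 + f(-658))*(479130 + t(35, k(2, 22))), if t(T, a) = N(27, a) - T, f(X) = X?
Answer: -126580744895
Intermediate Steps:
N(m, A) = -4*A*(2 + 3*A) (N(m, A) = -4*(3*A + 2)*A = -4*(2 + 3*A)*A = -4*A*(2 + 3*A))
t(T, a) = -T - 4*a*(2 + 3*a) (t(T, a) = -4*a*(2 + 3*a) - T = -T - 4*a*(2 + 3*a))
(-263815 + f(-658))*(479130 + t(35, k(2, 22))) = (-263815 - 658)*(479130 + (-1*35 - 4*6*(2 + 3*6))) = -264473*(479130 + (-35 - 4*6*(2 + 18))) = -264473*(479130 + (-35 - 4*6*20)) = -264473*(479130 + (-35 - 480)) = -264473*(479130 - 515) = -264473*478615 = -126580744895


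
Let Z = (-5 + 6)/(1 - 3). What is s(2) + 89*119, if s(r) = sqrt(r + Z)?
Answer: 10591 + sqrt(6)/2 ≈ 10592.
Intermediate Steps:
Z = -1/2 (Z = 1/(-2) = 1*(-1/2) = -1/2 ≈ -0.50000)
s(r) = sqrt(-1/2 + r) (s(r) = sqrt(r - 1/2) = sqrt(-1/2 + r))
s(2) + 89*119 = sqrt(-2 + 4*2)/2 + 89*119 = sqrt(-2 + 8)/2 + 10591 = sqrt(6)/2 + 10591 = 10591 + sqrt(6)/2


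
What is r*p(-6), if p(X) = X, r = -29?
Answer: 174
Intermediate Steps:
r*p(-6) = -29*(-6) = 174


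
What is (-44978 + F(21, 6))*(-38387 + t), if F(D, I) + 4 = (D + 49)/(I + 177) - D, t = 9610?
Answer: 236992379183/183 ≈ 1.2950e+9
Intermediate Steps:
F(D, I) = -4 - D + (49 + D)/(177 + I) (F(D, I) = -4 + ((D + 49)/(I + 177) - D) = -4 + ((49 + D)/(177 + I) - D) = -4 + (-D + (49 + D)/(177 + I)) = -4 - D + (49 + D)/(177 + I))
(-44978 + F(21, 6))*(-38387 + t) = (-44978 + (-659 - 176*21 - 4*6 - 1*21*6)/(177 + 6))*(-38387 + 9610) = (-44978 + (-659 - 3696 - 24 - 126)/183)*(-28777) = (-44978 + (1/183)*(-4505))*(-28777) = (-44978 - 4505/183)*(-28777) = -8235479/183*(-28777) = 236992379183/183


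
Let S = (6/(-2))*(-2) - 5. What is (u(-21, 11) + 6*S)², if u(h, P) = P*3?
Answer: 1521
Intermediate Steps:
S = 1 (S = (6*(-½))*(-2) - 5 = -3*(-2) - 5 = 6 - 5 = 1)
u(h, P) = 3*P
(u(-21, 11) + 6*S)² = (3*11 + 6*1)² = (33 + 6)² = 39² = 1521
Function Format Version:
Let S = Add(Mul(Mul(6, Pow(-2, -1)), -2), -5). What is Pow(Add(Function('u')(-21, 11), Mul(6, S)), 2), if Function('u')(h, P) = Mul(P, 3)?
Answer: 1521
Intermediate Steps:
S = 1 (S = Add(Mul(Mul(6, Rational(-1, 2)), -2), -5) = Add(Mul(-3, -2), -5) = Add(6, -5) = 1)
Function('u')(h, P) = Mul(3, P)
Pow(Add(Function('u')(-21, 11), Mul(6, S)), 2) = Pow(Add(Mul(3, 11), Mul(6, 1)), 2) = Pow(Add(33, 6), 2) = Pow(39, 2) = 1521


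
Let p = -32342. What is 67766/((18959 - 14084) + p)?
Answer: -67766/27467 ≈ -2.4672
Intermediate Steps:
67766/((18959 - 14084) + p) = 67766/((18959 - 14084) - 32342) = 67766/(4875 - 32342) = 67766/(-27467) = 67766*(-1/27467) = -67766/27467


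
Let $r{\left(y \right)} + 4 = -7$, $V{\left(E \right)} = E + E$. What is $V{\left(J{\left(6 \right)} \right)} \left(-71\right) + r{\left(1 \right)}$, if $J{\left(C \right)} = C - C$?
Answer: $-11$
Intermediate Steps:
$J{\left(C \right)} = 0$
$V{\left(E \right)} = 2 E$
$r{\left(y \right)} = -11$ ($r{\left(y \right)} = -4 - 7 = -11$)
$V{\left(J{\left(6 \right)} \right)} \left(-71\right) + r{\left(1 \right)} = 2 \cdot 0 \left(-71\right) - 11 = 0 \left(-71\right) - 11 = 0 - 11 = -11$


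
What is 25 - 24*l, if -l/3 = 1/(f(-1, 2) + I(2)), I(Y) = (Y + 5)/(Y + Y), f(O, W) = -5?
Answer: 37/13 ≈ 2.8462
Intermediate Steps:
I(Y) = (5 + Y)/(2*Y) (I(Y) = (5 + Y)/((2*Y)) = (5 + Y)*(1/(2*Y)) = (5 + Y)/(2*Y))
l = 12/13 (l = -3/(-5 + (1/2)*(5 + 2)/2) = -3/(-5 + (1/2)*(1/2)*7) = -3/(-5 + 7/4) = -3/(-13/4) = -3*(-4/13) = 12/13 ≈ 0.92308)
25 - 24*l = 25 - 24*12/13 = 25 - 288/13 = 37/13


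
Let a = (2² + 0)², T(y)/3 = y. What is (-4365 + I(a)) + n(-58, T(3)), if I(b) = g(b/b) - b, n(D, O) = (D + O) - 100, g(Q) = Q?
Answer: -4529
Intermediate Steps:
T(y) = 3*y
n(D, O) = -100 + D + O
a = 16 (a = (4 + 0)² = 4² = 16)
I(b) = 1 - b (I(b) = b/b - b = 1 - b)
(-4365 + I(a)) + n(-58, T(3)) = (-4365 + (1 - 1*16)) + (-100 - 58 + 3*3) = (-4365 + (1 - 16)) + (-100 - 58 + 9) = (-4365 - 15) - 149 = -4380 - 149 = -4529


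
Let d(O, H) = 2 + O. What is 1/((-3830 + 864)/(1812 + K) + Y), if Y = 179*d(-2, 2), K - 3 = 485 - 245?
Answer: -2055/2966 ≈ -0.69285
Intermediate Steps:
K = 243 (K = 3 + (485 - 245) = 3 + 240 = 243)
Y = 0 (Y = 179*(2 - 2) = 179*0 = 0)
1/((-3830 + 864)/(1812 + K) + Y) = 1/((-3830 + 864)/(1812 + 243) + 0) = 1/(-2966/2055 + 0) = 1/(-2966/2055) = -2055/2966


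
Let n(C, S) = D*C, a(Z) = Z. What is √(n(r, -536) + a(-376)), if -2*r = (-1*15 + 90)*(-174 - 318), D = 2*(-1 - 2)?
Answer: 2*I*√27769 ≈ 333.28*I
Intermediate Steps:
D = -6 (D = 2*(-3) = -6)
r = 18450 (r = -(-1*15 + 90)*(-174 - 318)/2 = -(-15 + 90)*(-492)/2 = -75*(-492)/2 = -½*(-36900) = 18450)
n(C, S) = -6*C
√(n(r, -536) + a(-376)) = √(-6*18450 - 376) = √(-110700 - 376) = √(-111076) = 2*I*√27769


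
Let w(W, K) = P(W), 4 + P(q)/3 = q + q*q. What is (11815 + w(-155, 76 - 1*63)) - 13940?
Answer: 69473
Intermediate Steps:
P(q) = -12 + 3*q + 3*q² (P(q) = -12 + 3*(q + q*q) = -12 + 3*(q + q²) = -12 + (3*q + 3*q²) = -12 + 3*q + 3*q²)
w(W, K) = -12 + 3*W + 3*W²
(11815 + w(-155, 76 - 1*63)) - 13940 = (11815 + (-12 + 3*(-155) + 3*(-155)²)) - 13940 = (11815 + (-12 - 465 + 3*24025)) - 13940 = (11815 + (-12 - 465 + 72075)) - 13940 = (11815 + 71598) - 13940 = 83413 - 13940 = 69473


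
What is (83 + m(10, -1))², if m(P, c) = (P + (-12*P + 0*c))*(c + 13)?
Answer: 1530169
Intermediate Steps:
m(P, c) = -11*P*(13 + c) (m(P, c) = (P + (-12*P + 0))*(13 + c) = (P - 12*P)*(13 + c) = (-11*P)*(13 + c) = -11*P*(13 + c))
(83 + m(10, -1))² = (83 - 11*10*(13 - 1))² = (83 - 11*10*12)² = (83 - 1320)² = (-1237)² = 1530169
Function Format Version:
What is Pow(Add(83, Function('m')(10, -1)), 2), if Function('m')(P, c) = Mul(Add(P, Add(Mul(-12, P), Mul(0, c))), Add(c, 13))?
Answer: 1530169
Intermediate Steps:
Function('m')(P, c) = Mul(-11, P, Add(13, c)) (Function('m')(P, c) = Mul(Add(P, Add(Mul(-12, P), 0)), Add(13, c)) = Mul(Add(P, Mul(-12, P)), Add(13, c)) = Mul(Mul(-11, P), Add(13, c)) = Mul(-11, P, Add(13, c)))
Pow(Add(83, Function('m')(10, -1)), 2) = Pow(Add(83, Mul(-11, 10, Add(13, -1))), 2) = Pow(Add(83, Mul(-11, 10, 12)), 2) = Pow(Add(83, -1320), 2) = Pow(-1237, 2) = 1530169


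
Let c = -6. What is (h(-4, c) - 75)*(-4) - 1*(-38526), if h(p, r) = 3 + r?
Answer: 38838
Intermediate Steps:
(h(-4, c) - 75)*(-4) - 1*(-38526) = ((3 - 6) - 75)*(-4) - 1*(-38526) = (-3 - 75)*(-4) + 38526 = -78*(-4) + 38526 = 312 + 38526 = 38838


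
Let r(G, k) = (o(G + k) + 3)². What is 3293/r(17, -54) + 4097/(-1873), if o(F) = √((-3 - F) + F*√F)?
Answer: -4097/1873 + 3293/(3 + √(34 - 37*I*√37))² ≈ 1.7578 + 10.041*I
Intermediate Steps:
o(F) = √(-3 + F^(3/2) - F) (o(F) = √((-3 - F) + F^(3/2)) = √(-3 + F^(3/2) - F))
r(G, k) = (3 + √(-3 + (G + k)^(3/2) - G - k))² (r(G, k) = (√(-3 + (G + k)^(3/2) - (G + k)) + 3)² = (√(-3 + (G + k)^(3/2) + (-G - k)) + 3)² = (√(-3 + (G + k)^(3/2) - G - k) + 3)² = (3 + √(-3 + (G + k)^(3/2) - G - k))²)
3293/r(17, -54) + 4097/(-1873) = 3293/((3 + √(-3 + (17 - 54)^(3/2) - 1*17 - 1*(-54)))²) + 4097/(-1873) = 3293/((3 + √(-3 + (-37)^(3/2) - 17 + 54))²) + 4097*(-1/1873) = 3293/((3 + √(-3 - 37*I*√37 - 17 + 54))²) - 4097/1873 = 3293/((3 + √(34 - 37*I*√37))²) - 4097/1873 = 3293/(3 + √(34 - 37*I*√37))² - 4097/1873 = -4097/1873 + 3293/(3 + √(34 - 37*I*√37))²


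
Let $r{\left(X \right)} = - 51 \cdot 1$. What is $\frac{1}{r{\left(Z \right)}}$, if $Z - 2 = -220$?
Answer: $- \frac{1}{51} \approx -0.019608$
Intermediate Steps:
$Z = -218$ ($Z = 2 - 220 = -218$)
$r{\left(X \right)} = -51$ ($r{\left(X \right)} = \left(-1\right) 51 = -51$)
$\frac{1}{r{\left(Z \right)}} = \frac{1}{-51} = - \frac{1}{51}$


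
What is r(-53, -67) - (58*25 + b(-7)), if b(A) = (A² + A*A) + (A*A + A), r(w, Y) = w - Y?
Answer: -1576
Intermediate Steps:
b(A) = A + 3*A² (b(A) = (A² + A²) + (A² + A) = 2*A² + (A + A²) = A + 3*A²)
r(-53, -67) - (58*25 + b(-7)) = (-53 - 1*(-67)) - (58*25 - 7*(1 + 3*(-7))) = (-53 + 67) - (1450 - 7*(1 - 21)) = 14 - (1450 - 7*(-20)) = 14 - (1450 + 140) = 14 - 1*1590 = 14 - 1590 = -1576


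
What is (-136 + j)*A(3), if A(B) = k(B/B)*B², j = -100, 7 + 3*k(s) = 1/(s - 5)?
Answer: 5133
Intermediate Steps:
k(s) = -7/3 + 1/(3*(-5 + s)) (k(s) = -7/3 + 1/(3*(s - 5)) = -7/3 + 1/(3*(-5 + s)))
A(B) = -29*B²/12 (A(B) = ((36 - 7*B/B)/(3*(-5 + B/B)))*B² = ((36 - 7*1)/(3*(-5 + 1)))*B² = ((⅓)*(36 - 7)/(-4))*B² = ((⅓)*(-¼)*29)*B² = -29*B²/12)
(-136 + j)*A(3) = (-136 - 100)*(-29/12*3²) = -(-1711)*9/3 = -236*(-87/4) = 5133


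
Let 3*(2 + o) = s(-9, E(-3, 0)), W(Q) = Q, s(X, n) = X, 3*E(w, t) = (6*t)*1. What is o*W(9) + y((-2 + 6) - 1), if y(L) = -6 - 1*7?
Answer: -58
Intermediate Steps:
E(w, t) = 2*t (E(w, t) = ((6*t)*1)/3 = (6*t)/3 = 2*t)
y(L) = -13 (y(L) = -6 - 7 = -13)
o = -5 (o = -2 + (⅓)*(-9) = -2 - 3 = -5)
o*W(9) + y((-2 + 6) - 1) = -5*9 - 13 = -45 - 13 = -58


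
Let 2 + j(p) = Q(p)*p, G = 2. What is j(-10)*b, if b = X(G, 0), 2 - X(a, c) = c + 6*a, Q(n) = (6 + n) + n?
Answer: -1380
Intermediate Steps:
Q(n) = 6 + 2*n
X(a, c) = 2 - c - 6*a (X(a, c) = 2 - (c + 6*a) = 2 + (-c - 6*a) = 2 - c - 6*a)
b = -10 (b = 2 - 1*0 - 6*2 = 2 + 0 - 12 = -10)
j(p) = -2 + p*(6 + 2*p) (j(p) = -2 + (6 + 2*p)*p = -2 + p*(6 + 2*p))
j(-10)*b = (-2 + 2*(-10)*(3 - 10))*(-10) = (-2 + 2*(-10)*(-7))*(-10) = (-2 + 140)*(-10) = 138*(-10) = -1380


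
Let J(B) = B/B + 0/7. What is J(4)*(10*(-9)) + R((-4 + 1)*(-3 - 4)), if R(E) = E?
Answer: -69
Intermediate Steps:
J(B) = 1 (J(B) = 1 + 0*(⅐) = 1 + 0 = 1)
J(4)*(10*(-9)) + R((-4 + 1)*(-3 - 4)) = 1*(10*(-9)) + (-4 + 1)*(-3 - 4) = 1*(-90) - 3*(-7) = -90 + 21 = -69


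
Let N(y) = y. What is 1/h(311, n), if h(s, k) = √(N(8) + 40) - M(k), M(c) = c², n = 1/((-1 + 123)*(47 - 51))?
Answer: 238144/2722203107327 + 226850258944*√3/2722203107327 ≈ 0.14434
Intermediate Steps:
n = -1/488 (n = 1/(122*(-4)) = 1/(-488) = -1/488 ≈ -0.0020492)
h(s, k) = -k² + 4*√3 (h(s, k) = √(8 + 40) - k² = √48 - k² = 4*√3 - k² = -k² + 4*√3)
1/h(311, n) = 1/(-(-1/488)² + 4*√3) = 1/(-1*1/238144 + 4*√3) = 1/(-1/238144 + 4*√3)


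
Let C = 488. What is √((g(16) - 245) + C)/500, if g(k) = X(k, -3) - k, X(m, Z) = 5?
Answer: √58/250 ≈ 0.030463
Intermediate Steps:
g(k) = 5 - k
√((g(16) - 245) + C)/500 = √(((5 - 1*16) - 245) + 488)/500 = √(((5 - 16) - 245) + 488)*(1/500) = √((-11 - 245) + 488)*(1/500) = √(-256 + 488)*(1/500) = √232*(1/500) = (2*√58)*(1/500) = √58/250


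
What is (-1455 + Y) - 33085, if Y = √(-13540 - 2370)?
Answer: -34540 + I*√15910 ≈ -34540.0 + 126.13*I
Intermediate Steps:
Y = I*√15910 (Y = √(-15910) = I*√15910 ≈ 126.13*I)
(-1455 + Y) - 33085 = (-1455 + I*√15910) - 33085 = -34540 + I*√15910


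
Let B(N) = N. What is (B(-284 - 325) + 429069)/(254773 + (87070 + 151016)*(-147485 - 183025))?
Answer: -428460/78689549087 ≈ -5.4449e-6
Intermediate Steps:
(B(-284 - 325) + 429069)/(254773 + (87070 + 151016)*(-147485 - 183025)) = ((-284 - 325) + 429069)/(254773 + (87070 + 151016)*(-147485 - 183025)) = (-609 + 429069)/(254773 + 238086*(-330510)) = 428460/(254773 - 78689803860) = 428460/(-78689549087) = 428460*(-1/78689549087) = -428460/78689549087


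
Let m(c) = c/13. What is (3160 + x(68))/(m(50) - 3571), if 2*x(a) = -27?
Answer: -81809/92746 ≈ -0.88208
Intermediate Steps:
m(c) = c/13 (m(c) = c*(1/13) = c/13)
x(a) = -27/2 (x(a) = (½)*(-27) = -27/2)
(3160 + x(68))/(m(50) - 3571) = (3160 - 27/2)/((1/13)*50 - 3571) = 6293/(2*(50/13 - 3571)) = 6293/(2*(-46373/13)) = (6293/2)*(-13/46373) = -81809/92746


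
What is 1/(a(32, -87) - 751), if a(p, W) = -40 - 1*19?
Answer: -1/810 ≈ -0.0012346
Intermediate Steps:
a(p, W) = -59 (a(p, W) = -40 - 19 = -59)
1/(a(32, -87) - 751) = 1/(-59 - 751) = 1/(-810) = -1/810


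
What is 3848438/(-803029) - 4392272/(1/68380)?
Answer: -241184588133149878/803029 ≈ -3.0034e+11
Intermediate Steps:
3848438/(-803029) - 4392272/(1/68380) = 3848438*(-1/803029) - 4392272/1/68380 = -3848438/803029 - 4392272*68380 = -3848438/803029 - 300343559360 = -241184588133149878/803029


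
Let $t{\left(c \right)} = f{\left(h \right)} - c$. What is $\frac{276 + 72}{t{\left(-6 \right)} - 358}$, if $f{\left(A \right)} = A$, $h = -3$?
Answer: $- \frac{348}{355} \approx -0.98028$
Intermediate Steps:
$t{\left(c \right)} = -3 - c$
$\frac{276 + 72}{t{\left(-6 \right)} - 358} = \frac{276 + 72}{\left(-3 - -6\right) - 358} = \frac{348}{\left(-3 + 6\right) - 358} = \frac{348}{3 - 358} = \frac{348}{-355} = 348 \left(- \frac{1}{355}\right) = - \frac{348}{355}$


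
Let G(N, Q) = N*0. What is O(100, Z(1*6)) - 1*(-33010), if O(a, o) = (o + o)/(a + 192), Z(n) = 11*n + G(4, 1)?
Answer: 2409763/73 ≈ 33010.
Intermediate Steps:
G(N, Q) = 0
Z(n) = 11*n (Z(n) = 11*n + 0 = 11*n)
O(a, o) = 2*o/(192 + a) (O(a, o) = (2*o)/(192 + a) = 2*o/(192 + a))
O(100, Z(1*6)) - 1*(-33010) = 2*(11*(1*6))/(192 + 100) - 1*(-33010) = 2*(11*6)/292 + 33010 = 2*66*(1/292) + 33010 = 33/73 + 33010 = 2409763/73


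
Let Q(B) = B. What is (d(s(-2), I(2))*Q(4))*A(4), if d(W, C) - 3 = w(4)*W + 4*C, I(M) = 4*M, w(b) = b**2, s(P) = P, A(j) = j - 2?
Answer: 24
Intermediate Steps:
A(j) = -2 + j
d(W, C) = 3 + 4*C + 16*W (d(W, C) = 3 + (4**2*W + 4*C) = 3 + (16*W + 4*C) = 3 + (4*C + 16*W) = 3 + 4*C + 16*W)
(d(s(-2), I(2))*Q(4))*A(4) = ((3 + 4*(4*2) + 16*(-2))*4)*(-2 + 4) = ((3 + 4*8 - 32)*4)*2 = ((3 + 32 - 32)*4)*2 = (3*4)*2 = 12*2 = 24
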